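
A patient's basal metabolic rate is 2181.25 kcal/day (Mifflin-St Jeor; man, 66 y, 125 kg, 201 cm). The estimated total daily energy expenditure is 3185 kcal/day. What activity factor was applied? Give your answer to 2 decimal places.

1.46

Activity factor = TEE ÷ BMR = 3185 ÷ 2181.25 = 1.46.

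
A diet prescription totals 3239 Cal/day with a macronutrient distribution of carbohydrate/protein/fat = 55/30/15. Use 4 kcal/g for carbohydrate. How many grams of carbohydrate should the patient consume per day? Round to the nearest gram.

Carbohydrate energy = 55% × 3239 = 1781.45 kcal.
At 4 kcal/g: 1781.45 ÷ 4 = 445.3625 g.

445 g/day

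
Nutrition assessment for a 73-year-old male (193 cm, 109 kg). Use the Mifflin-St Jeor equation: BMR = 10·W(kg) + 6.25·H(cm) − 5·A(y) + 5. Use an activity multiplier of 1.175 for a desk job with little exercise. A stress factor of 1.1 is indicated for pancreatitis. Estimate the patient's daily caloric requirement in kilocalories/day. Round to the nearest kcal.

2503 kilocalories/day

Mifflin-St Jeor (male): BMR = 10(109) + 6.25(193) − 5(73) + 5 = 1090 + 1206.25 − 365 + 5 = 1936.25 kcal/day.
TEE = BMR × activity factor = 1936.25 × 1.175 = 2275.0938 kcal/day.
Apply stress factor: 2275.0938 × 1.1 = 2502.6031 kcal/day.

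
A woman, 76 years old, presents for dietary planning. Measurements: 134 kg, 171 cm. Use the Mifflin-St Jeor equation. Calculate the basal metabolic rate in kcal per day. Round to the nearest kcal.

1868 kcal per day

Mifflin-St Jeor (female): BMR = 10(134) + 6.25(171) − 5(76) − 161 = 1340 + 1068.75 − 380 − 161 = 1867.75 kcal/day.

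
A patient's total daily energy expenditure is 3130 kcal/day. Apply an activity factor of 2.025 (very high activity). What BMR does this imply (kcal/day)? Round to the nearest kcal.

1546 kcal/day

BMR = TEE ÷ activity factor = 3130 ÷ 2.025 = 1545.679 kcal/day.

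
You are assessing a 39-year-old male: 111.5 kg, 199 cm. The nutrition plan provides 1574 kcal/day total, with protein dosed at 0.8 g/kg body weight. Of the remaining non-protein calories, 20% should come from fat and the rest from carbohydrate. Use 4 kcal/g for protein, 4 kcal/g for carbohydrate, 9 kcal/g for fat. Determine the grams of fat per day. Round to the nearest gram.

27 g/day

Protein = 0.8 × 111.5 = 89.2 g → 89.2 × 4 = 356.8 kcal.
Non-protein calories = 1574 − 356.8 = 1217.2 kcal.
Fat: 20% × 1217.2 = 243.44 kcal; carbohydrate: 973.76 kcal.
Fat: 243.44 kcal ÷ 9 kcal/g = 27.0489 g.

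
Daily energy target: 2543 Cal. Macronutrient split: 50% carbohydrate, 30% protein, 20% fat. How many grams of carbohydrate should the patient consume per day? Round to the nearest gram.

318 g/day

Carbohydrate energy = 50% × 2543 = 1271.5 kcal.
At 4 kcal/g: 1271.5 ÷ 4 = 317.875 g.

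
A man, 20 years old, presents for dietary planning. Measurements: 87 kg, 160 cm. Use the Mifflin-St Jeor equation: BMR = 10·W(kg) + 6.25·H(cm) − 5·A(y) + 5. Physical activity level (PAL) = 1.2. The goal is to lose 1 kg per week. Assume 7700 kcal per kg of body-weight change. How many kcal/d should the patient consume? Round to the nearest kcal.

Mifflin-St Jeor (male): BMR = 10(87) + 6.25(160) − 5(20) + 5 = 870 + 1000 − 100 + 5 = 1775 kcal/day.
TEE = 1775 × 1.2 = 2130 kcal/day.
Required daily deficit = 1 × 7700 ÷ 7 = 1100 kcal/day.
Target intake = 2130 − 1100 = 1030 kcal/day.

1030 kcal/d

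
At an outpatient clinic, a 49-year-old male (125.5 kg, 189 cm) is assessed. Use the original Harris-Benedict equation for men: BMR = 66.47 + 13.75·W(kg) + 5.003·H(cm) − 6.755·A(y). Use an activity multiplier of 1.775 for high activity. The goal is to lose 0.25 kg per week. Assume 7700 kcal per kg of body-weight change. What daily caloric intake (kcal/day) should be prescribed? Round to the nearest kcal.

3997 kcal/day

Harris-Benedict: BMR = 66.47 + 13.75(125.5) + 5.003(189) − 6.755(49) = 2406.667 kcal/day.
TEE = 2406.667 × 1.775 = 4271.8339 kcal/day.
Required daily deficit = 0.25 × 7700 ÷ 7 = 275 kcal/day.
Target intake = 4271.8339 − 275 = 3996.8339 kcal/day.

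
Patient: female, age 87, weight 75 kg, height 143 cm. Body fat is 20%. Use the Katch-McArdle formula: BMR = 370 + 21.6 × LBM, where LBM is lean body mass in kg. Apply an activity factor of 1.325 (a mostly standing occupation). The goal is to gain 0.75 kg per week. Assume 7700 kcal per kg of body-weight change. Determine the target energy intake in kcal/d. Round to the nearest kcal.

LBM = 75 × (1 − 0.2) = 60 kg. Katch-McArdle: BMR = 370 + 21.6 × 60 = 1666 kcal/day.
TEE = 1666 × 1.325 = 2207.45 kcal/day.
Required daily surplus = 0.75 × 7700 ÷ 7 = 825 kcal/day.
Target intake = 2207.45 + 825 = 3032.45 kcal/day.

3032 kcal/d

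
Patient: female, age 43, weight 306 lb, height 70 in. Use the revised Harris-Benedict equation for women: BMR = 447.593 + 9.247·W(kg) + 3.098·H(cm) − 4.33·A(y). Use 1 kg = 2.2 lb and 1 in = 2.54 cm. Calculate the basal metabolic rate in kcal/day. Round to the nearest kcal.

2098 kcal/day

Convert to metric: weight = 306 ÷ 2.2 = 139.0909 kg; height = 70 × 2.54 = 177.8 cm.
Harris-Benedict: BMR = 447.593 + 9.247(139.0909) + 3.098(177.8) − 4.33(43) = 2098.401 kcal/day.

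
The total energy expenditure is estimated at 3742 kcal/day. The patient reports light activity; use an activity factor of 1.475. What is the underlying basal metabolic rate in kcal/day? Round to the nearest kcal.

2537 kcal/day

BMR = TEE ÷ activity factor = 3742 ÷ 1.475 = 2536.9492 kcal/day.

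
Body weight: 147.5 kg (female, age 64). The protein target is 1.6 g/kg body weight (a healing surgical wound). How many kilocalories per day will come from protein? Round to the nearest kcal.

944 kcal/day

Protein = 1.6 g/kg × 147.5 kg = 236 g/day.
Protein energy = 236 g × 4 kcal/g = 944 kcal/day.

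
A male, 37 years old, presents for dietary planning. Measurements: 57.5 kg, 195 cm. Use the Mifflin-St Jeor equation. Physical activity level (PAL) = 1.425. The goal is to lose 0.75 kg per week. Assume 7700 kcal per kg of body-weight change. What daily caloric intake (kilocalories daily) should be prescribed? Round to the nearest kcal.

1475 kilocalories daily

Mifflin-St Jeor (male): BMR = 10(57.5) + 6.25(195) − 5(37) + 5 = 575 + 1218.75 − 185 + 5 = 1613.75 kcal/day.
TEE = 1613.75 × 1.425 = 2299.5938 kcal/day.
Required daily deficit = 0.75 × 7700 ÷ 7 = 825 kcal/day.
Target intake = 2299.5938 − 825 = 1474.5938 kcal/day.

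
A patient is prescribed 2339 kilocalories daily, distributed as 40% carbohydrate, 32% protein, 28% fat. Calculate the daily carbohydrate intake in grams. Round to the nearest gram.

234 g/day

Carbohydrate energy = 40% × 2339 = 935.6 kcal.
At 4 kcal/g: 935.6 ÷ 4 = 233.9 g.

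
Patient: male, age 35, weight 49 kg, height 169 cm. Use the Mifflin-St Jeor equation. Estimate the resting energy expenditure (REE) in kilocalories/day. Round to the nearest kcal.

Mifflin-St Jeor (male): BMR = 10(49) + 6.25(169) − 5(35) + 5 = 490 + 1056.25 − 175 + 5 = 1376.25 kcal/day.

1376 kilocalories/day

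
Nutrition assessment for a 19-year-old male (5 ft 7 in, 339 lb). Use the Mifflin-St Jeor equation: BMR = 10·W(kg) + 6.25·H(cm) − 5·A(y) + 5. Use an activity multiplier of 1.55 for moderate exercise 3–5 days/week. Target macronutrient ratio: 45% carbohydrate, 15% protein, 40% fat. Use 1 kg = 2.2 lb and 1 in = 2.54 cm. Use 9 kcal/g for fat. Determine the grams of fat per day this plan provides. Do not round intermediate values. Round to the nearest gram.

173 g/day

Convert to metric: weight = 339 ÷ 2.2 = 154.0909 kg; height = (5×12 + 7) × 2.54 = 67 × 2.54 = 170.18 cm.
Mifflin-St Jeor (male): BMR = 10(154.0909) + 6.25(170.18) − 5(19) + 5 = 1540.9091 + 1063.625 − 95 + 5 = 2514.5341 kcal/day.
TEE = 2514.5341 × 1.55 = 3897.5278 kcal/day.
Fat energy = 40% × 3897.5278 = 1559.0111 kcal.
Fat = 1559.0111 ÷ 9 kcal/g = 173.2235 g.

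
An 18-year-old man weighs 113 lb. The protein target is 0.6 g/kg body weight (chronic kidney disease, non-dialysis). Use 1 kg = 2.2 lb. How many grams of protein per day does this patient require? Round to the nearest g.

Weight in kg = 113 ÷ 2.2 = 51.3636 kg.
Protein = 0.6 g/kg × 51.3636 kg = 30.8182 g/day.

31 g/day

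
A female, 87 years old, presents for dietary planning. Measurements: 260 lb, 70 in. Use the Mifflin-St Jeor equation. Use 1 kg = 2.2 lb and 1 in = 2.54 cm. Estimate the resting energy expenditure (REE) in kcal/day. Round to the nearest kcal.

1697 kcal/day

Convert to metric: weight = 260 ÷ 2.2 = 118.1818 kg; height = 70 × 2.54 = 177.8 cm.
Mifflin-St Jeor (female): BMR = 10(118.1818) + 6.25(177.8) − 5(87) − 161 = 1181.8182 + 1111.25 − 435 − 161 = 1697.0682 kcal/day.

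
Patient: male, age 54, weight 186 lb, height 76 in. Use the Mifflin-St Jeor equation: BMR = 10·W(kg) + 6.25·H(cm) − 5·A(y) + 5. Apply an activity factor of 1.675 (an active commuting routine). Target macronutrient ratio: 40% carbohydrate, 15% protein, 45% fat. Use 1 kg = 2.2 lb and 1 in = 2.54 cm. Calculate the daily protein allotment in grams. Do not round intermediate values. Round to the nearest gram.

112 g/day

Convert to metric: weight = 186 ÷ 2.2 = 84.5455 kg; height = 76 × 2.54 = 193.04 cm.
Mifflin-St Jeor (male): BMR = 10(84.5455) + 6.25(193.04) − 5(54) + 5 = 845.4545 + 1206.5 − 270 + 5 = 1786.9545 kcal/day.
TEE = 1786.9545 × 1.675 = 2993.1489 kcal/day.
Protein energy = 15% × 2993.1489 = 448.9723 kcal.
Protein = 448.9723 ÷ 4 kcal/g = 112.2431 g.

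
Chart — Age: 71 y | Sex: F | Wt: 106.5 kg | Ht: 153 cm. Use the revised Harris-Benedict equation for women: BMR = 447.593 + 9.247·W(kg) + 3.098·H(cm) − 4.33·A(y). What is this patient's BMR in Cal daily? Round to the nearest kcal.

1599 Cal daily

Harris-Benedict: BMR = 447.593 + 9.247(106.5) + 3.098(153) − 4.33(71) = 1598.9625 kcal/day.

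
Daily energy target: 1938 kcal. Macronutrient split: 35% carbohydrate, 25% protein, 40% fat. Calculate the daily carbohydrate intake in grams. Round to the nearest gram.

170 g/day

Carbohydrate energy = 35% × 1938 = 678.3 kcal.
At 4 kcal/g: 678.3 ÷ 4 = 169.575 g.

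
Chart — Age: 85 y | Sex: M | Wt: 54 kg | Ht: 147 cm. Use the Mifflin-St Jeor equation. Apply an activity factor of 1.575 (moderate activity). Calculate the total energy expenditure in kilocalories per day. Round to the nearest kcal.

1636 kilocalories per day

Mifflin-St Jeor (male): BMR = 10(54) + 6.25(147) − 5(85) + 5 = 540 + 918.75 − 425 + 5 = 1038.75 kcal/day.
TEE = BMR × activity factor = 1038.75 × 1.575 = 1636.0313 kcal/day.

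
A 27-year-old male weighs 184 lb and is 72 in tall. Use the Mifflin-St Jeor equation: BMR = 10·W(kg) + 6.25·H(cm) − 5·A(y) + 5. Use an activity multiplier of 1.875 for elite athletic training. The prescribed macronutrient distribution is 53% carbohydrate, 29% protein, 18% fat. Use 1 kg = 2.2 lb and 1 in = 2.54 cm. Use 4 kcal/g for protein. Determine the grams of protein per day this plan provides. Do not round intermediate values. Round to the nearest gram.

Convert to metric: weight = 184 ÷ 2.2 = 83.6364 kg; height = 72 × 2.54 = 182.88 cm.
Mifflin-St Jeor (male): BMR = 10(83.6364) + 6.25(182.88) − 5(27) + 5 = 836.3636 + 1143 − 135 + 5 = 1849.3636 kcal/day.
TEE = 1849.3636 × 1.875 = 3467.5568 kcal/day.
Protein energy = 29% × 3467.5568 = 1005.5915 kcal.
Protein = 1005.5915 ÷ 4 kcal/g = 251.3979 g.

251 g/day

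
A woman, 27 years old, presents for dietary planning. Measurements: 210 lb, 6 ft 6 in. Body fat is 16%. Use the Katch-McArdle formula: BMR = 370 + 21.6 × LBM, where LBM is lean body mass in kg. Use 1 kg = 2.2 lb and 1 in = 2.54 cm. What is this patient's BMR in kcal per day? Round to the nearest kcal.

Convert to metric: weight = 210 ÷ 2.2 = 95.4545 kg; height = (6×12 + 6) × 2.54 = 78 × 2.54 = 198.12 cm.
LBM = 95.4545 × (1 − 0.16) = 80.1818 kg. Katch-McArdle: BMR = 370 + 21.6 × 80.1818 = 2101.9273 kcal/day.

2102 kcal per day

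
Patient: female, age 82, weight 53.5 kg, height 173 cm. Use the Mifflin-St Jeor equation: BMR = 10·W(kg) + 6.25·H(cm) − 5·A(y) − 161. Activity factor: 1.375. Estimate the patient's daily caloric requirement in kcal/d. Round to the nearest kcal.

Mifflin-St Jeor (female): BMR = 10(53.5) + 6.25(173) − 5(82) − 161 = 535 + 1081.25 − 410 − 161 = 1045.25 kcal/day.
TEE = BMR × activity factor = 1045.25 × 1.375 = 1437.2188 kcal/day.

1437 kcal/d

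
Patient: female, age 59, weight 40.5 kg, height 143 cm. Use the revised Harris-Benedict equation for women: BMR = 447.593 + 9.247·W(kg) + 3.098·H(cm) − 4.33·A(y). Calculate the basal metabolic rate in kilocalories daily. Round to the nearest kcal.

1010 kilocalories daily

Harris-Benedict: BMR = 447.593 + 9.247(40.5) + 3.098(143) − 4.33(59) = 1009.6405 kcal/day.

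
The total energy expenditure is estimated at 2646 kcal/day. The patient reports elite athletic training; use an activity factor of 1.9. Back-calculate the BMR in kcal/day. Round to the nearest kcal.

1393 kcal/day

BMR = TEE ÷ activity factor = 2646 ÷ 1.9 = 1392.6316 kcal/day.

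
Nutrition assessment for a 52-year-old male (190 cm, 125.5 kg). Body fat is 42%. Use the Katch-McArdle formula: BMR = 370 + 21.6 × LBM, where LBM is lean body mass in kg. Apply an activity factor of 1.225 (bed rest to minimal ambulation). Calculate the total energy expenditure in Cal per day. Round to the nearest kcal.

LBM = 125.5 × (1 − 0.42) = 72.79 kg. Katch-McArdle: BMR = 370 + 21.6 × 72.79 = 1942.264 kcal/day.
TEE = BMR × activity factor = 1942.264 × 1.225 = 2379.2734 kcal/day.

2379 Cal per day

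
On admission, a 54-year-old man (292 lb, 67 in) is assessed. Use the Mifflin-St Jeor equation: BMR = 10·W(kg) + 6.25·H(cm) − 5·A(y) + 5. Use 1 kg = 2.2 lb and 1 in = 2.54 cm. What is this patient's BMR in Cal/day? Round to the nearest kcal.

2126 Cal/day

Convert to metric: weight = 292 ÷ 2.2 = 132.7273 kg; height = 67 × 2.54 = 170.18 cm.
Mifflin-St Jeor (male): BMR = 10(132.7273) + 6.25(170.18) − 5(54) + 5 = 1327.2727 + 1063.625 − 270 + 5 = 2125.8977 kcal/day.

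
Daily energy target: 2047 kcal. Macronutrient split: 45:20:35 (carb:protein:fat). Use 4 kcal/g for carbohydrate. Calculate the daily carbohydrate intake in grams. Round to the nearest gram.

Carbohydrate energy = 45% × 2047 = 921.15 kcal.
At 4 kcal/g: 921.15 ÷ 4 = 230.2875 g.

230 g/day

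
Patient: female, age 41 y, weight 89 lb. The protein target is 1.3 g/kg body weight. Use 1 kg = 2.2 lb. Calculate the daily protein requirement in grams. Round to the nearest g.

Weight in kg = 89 ÷ 2.2 = 40.4545 kg.
Protein = 1.3 g/kg × 40.4545 kg = 52.5909 g/day.

53 g/day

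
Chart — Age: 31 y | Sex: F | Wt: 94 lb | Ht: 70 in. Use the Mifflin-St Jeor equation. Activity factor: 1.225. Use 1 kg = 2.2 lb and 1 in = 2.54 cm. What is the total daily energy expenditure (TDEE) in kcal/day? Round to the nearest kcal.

1498 kcal/day

Convert to metric: weight = 94 ÷ 2.2 = 42.7273 kg; height = 70 × 2.54 = 177.8 cm.
Mifflin-St Jeor (female): BMR = 10(42.7273) + 6.25(177.8) − 5(31) − 161 = 427.2727 + 1111.25 − 155 − 161 = 1222.5227 kcal/day.
TEE = BMR × activity factor = 1222.5227 × 1.225 = 1497.5903 kcal/day.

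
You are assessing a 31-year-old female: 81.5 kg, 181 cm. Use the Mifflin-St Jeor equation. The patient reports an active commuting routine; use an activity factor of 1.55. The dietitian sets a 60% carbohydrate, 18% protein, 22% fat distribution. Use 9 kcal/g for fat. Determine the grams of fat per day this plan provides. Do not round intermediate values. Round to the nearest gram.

Mifflin-St Jeor (female): BMR = 10(81.5) + 6.25(181) − 5(31) − 161 = 815 + 1131.25 − 155 − 161 = 1630.25 kcal/day.
TEE = 1630.25 × 1.55 = 2526.8875 kcal/day.
Fat energy = 22% × 2526.8875 = 555.9153 kcal.
Fat = 555.9153 ÷ 9 kcal/g = 61.7684 g.

62 g/day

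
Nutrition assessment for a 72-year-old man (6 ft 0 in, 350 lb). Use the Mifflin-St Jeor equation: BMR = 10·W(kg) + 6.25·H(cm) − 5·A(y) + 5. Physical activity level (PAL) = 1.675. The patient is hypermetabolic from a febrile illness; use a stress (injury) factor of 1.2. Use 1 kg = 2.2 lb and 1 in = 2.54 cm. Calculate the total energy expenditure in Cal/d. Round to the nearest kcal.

Convert to metric: weight = 350 ÷ 2.2 = 159.0909 kg; height = (6×12 + 0) × 2.54 = 72 × 2.54 = 182.88 cm.
Mifflin-St Jeor (male): BMR = 10(159.0909) + 6.25(182.88) − 5(72) + 5 = 1590.9091 + 1143 − 360 + 5 = 2378.9091 kcal/day.
TEE = BMR × activity factor = 2378.9091 × 1.675 = 3984.6727 kcal/day.
Apply stress factor: 3984.6727 × 1.2 = 4781.6073 kcal/day.

4782 Cal/d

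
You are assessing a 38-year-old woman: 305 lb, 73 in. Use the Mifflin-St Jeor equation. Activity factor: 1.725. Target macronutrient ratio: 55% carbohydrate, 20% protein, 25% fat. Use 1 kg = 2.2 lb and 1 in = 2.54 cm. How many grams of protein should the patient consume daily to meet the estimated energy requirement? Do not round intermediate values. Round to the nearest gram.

Convert to metric: weight = 305 ÷ 2.2 = 138.6364 kg; height = 73 × 2.54 = 185.42 cm.
Mifflin-St Jeor (female): BMR = 10(138.6364) + 6.25(185.42) − 5(38) − 161 = 1386.3636 + 1158.875 − 190 − 161 = 2194.2386 kcal/day.
TEE = 2194.2386 × 1.725 = 3785.0616 kcal/day.
Protein energy = 20% × 3785.0616 = 757.0123 kcal.
Protein = 757.0123 ÷ 4 kcal/g = 189.2531 g.

189 g/day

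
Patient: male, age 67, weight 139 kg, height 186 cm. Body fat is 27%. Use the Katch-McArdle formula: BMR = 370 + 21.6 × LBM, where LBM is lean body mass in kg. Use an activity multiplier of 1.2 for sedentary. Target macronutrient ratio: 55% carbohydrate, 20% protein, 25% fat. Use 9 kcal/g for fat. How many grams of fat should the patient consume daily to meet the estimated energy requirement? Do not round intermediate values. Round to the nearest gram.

LBM = 139 × (1 − 0.27) = 101.47 kg. Katch-McArdle: BMR = 370 + 21.6 × 101.47 = 2561.752 kcal/day.
TEE = 2561.752 × 1.2 = 3074.1024 kcal/day.
Fat energy = 25% × 3074.1024 = 768.5256 kcal.
Fat = 768.5256 ÷ 9 kcal/g = 85.3917 g.

85 g/day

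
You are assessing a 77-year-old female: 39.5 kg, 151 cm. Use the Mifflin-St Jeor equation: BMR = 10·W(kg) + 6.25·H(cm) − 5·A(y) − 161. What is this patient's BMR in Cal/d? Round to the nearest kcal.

Mifflin-St Jeor (female): BMR = 10(39.5) + 6.25(151) − 5(77) − 161 = 395 + 943.75 − 385 − 161 = 792.75 kcal/day.

793 Cal/d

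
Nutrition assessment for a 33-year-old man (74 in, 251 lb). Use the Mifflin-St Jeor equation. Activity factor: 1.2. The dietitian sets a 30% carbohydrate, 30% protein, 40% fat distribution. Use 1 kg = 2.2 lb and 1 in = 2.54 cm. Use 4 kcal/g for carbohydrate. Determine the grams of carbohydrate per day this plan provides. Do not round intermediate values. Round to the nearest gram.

Convert to metric: weight = 251 ÷ 2.2 = 114.0909 kg; height = 74 × 2.54 = 187.96 cm.
Mifflin-St Jeor (male): BMR = 10(114.0909) + 6.25(187.96) − 5(33) + 5 = 1140.9091 + 1174.75 − 165 + 5 = 2155.6591 kcal/day.
TEE = 2155.6591 × 1.2 = 2586.7909 kcal/day.
Carbohydrate energy = 30% × 2586.7909 = 776.0373 kcal.
Carbohydrate = 776.0373 ÷ 4 kcal/g = 194.0093 g.

194 g/day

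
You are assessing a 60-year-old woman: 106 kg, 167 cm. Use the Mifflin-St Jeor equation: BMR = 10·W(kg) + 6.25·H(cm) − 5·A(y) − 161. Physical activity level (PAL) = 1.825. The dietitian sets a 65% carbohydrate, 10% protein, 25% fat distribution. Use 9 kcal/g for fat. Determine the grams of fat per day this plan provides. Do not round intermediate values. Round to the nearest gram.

83 g/day

Mifflin-St Jeor (female): BMR = 10(106) + 6.25(167) − 5(60) − 161 = 1060 + 1043.75 − 300 − 161 = 1642.75 kcal/day.
TEE = 1642.75 × 1.825 = 2998.0188 kcal/day.
Fat energy = 25% × 2998.0188 = 749.5047 kcal.
Fat = 749.5047 ÷ 9 kcal/g = 83.2783 g.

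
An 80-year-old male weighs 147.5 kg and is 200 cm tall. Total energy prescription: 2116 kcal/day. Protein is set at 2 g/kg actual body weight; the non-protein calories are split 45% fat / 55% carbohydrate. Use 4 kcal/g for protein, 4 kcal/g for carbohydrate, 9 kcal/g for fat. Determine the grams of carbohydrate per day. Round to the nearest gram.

Protein = 2 × 147.5 = 295 g → 295 × 4 = 1180 kcal.
Non-protein calories = 2116 − 1180 = 936 kcal.
Fat: 45% × 936 = 421.2 kcal; carbohydrate: 514.8 kcal.
Carbohydrate: 514.8 kcal ÷ 4 kcal/g = 128.7 g.

129 g/day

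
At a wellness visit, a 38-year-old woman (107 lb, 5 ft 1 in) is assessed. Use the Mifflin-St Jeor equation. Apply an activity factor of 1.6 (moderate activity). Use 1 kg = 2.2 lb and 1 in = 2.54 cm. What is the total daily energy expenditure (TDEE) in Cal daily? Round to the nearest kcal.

1766 Cal daily

Convert to metric: weight = 107 ÷ 2.2 = 48.6364 kg; height = (5×12 + 1) × 2.54 = 61 × 2.54 = 154.94 cm.
Mifflin-St Jeor (female): BMR = 10(48.6364) + 6.25(154.94) − 5(38) − 161 = 486.3636 + 968.375 − 190 − 161 = 1103.7386 kcal/day.
TEE = BMR × activity factor = 1103.7386 × 1.6 = 1765.9818 kcal/day.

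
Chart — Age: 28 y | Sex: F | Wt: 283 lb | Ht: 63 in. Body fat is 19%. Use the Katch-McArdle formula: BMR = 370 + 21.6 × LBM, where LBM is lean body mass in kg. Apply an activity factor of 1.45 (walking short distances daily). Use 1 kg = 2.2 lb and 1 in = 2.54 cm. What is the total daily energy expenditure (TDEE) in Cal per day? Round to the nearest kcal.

Convert to metric: weight = 283 ÷ 2.2 = 128.6364 kg; height = 63 × 2.54 = 160.02 cm.
LBM = 128.6364 × (1 − 0.19) = 104.1955 kg. Katch-McArdle: BMR = 370 + 21.6 × 104.1955 = 2620.6218 kcal/day.
TEE = BMR × activity factor = 2620.6218 × 1.45 = 3799.9016 kcal/day.

3800 Cal per day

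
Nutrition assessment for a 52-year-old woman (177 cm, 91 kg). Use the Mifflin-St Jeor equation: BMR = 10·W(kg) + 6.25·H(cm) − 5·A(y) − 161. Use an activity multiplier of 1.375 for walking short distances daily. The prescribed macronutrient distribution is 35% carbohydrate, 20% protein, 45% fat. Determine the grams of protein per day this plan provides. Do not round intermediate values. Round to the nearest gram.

110 g/day

Mifflin-St Jeor (female): BMR = 10(91) + 6.25(177) − 5(52) − 161 = 910 + 1106.25 − 260 − 161 = 1595.25 kcal/day.
TEE = 1595.25 × 1.375 = 2193.4688 kcal/day.
Protein energy = 20% × 2193.4688 = 438.6938 kcal.
Protein = 438.6938 ÷ 4 kcal/g = 109.6734 g.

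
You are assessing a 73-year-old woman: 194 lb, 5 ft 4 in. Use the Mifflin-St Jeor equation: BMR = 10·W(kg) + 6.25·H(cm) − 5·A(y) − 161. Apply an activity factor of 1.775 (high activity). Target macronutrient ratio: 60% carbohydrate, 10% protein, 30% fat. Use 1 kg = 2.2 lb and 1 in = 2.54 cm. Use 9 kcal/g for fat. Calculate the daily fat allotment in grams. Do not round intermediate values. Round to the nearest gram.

81 g/day

Convert to metric: weight = 194 ÷ 2.2 = 88.1818 kg; height = (5×12 + 4) × 2.54 = 64 × 2.54 = 162.56 cm.
Mifflin-St Jeor (female): BMR = 10(88.1818) + 6.25(162.56) − 5(73) − 161 = 881.8182 + 1016 − 365 − 161 = 1371.8182 kcal/day.
TEE = 1371.8182 × 1.775 = 2434.9773 kcal/day.
Fat energy = 30% × 2434.9773 = 730.4932 kcal.
Fat = 730.4932 ÷ 9 kcal/g = 81.1659 g.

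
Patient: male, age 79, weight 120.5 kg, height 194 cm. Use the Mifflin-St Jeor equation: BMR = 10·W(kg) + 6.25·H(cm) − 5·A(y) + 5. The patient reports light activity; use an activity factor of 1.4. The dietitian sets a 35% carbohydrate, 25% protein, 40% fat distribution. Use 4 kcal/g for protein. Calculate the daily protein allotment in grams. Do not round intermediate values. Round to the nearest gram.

177 g/day

Mifflin-St Jeor (male): BMR = 10(120.5) + 6.25(194) − 5(79) + 5 = 1205 + 1212.5 − 395 + 5 = 2027.5 kcal/day.
TEE = 2027.5 × 1.4 = 2838.5 kcal/day.
Protein energy = 25% × 2838.5 = 709.625 kcal.
Protein = 709.625 ÷ 4 kcal/g = 177.4063 g.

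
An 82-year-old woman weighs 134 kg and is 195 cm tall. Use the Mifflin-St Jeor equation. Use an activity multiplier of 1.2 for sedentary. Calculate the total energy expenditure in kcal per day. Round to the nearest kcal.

Mifflin-St Jeor (female): BMR = 10(134) + 6.25(195) − 5(82) − 161 = 1340 + 1218.75 − 410 − 161 = 1987.75 kcal/day.
TEE = BMR × activity factor = 1987.75 × 1.2 = 2385.3 kcal/day.

2385 kcal per day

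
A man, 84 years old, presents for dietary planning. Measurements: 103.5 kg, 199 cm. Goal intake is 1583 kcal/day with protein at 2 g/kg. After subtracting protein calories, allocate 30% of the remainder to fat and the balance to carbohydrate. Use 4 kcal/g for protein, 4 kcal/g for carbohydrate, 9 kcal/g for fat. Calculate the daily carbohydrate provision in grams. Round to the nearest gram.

Protein = 2 × 103.5 = 207 g → 207 × 4 = 828 kcal.
Non-protein calories = 1583 − 828 = 755 kcal.
Fat: 30% × 755 = 226.5 kcal; carbohydrate: 528.5 kcal.
Carbohydrate: 528.5 kcal ÷ 4 kcal/g = 132.125 g.

132 g/day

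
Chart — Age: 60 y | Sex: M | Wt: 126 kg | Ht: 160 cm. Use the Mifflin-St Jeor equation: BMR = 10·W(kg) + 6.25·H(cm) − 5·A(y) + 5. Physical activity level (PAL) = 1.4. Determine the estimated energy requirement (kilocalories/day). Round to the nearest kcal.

2751 kilocalories/day

Mifflin-St Jeor (male): BMR = 10(126) + 6.25(160) − 5(60) + 5 = 1260 + 1000 − 300 + 5 = 1965 kcal/day.
TEE = BMR × activity factor = 1965 × 1.4 = 2751 kcal/day.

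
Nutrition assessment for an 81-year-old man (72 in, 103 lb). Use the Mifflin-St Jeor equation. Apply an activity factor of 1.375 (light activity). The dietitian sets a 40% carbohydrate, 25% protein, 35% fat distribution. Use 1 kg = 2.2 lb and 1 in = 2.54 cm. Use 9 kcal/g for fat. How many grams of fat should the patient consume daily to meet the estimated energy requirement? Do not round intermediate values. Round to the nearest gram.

Convert to metric: weight = 103 ÷ 2.2 = 46.8182 kg; height = 72 × 2.54 = 182.88 cm.
Mifflin-St Jeor (male): BMR = 10(46.8182) + 6.25(182.88) − 5(81) + 5 = 468.1818 + 1143 − 405 + 5 = 1211.1818 kcal/day.
TEE = 1211.1818 × 1.375 = 1665.375 kcal/day.
Fat energy = 35% × 1665.375 = 582.8813 kcal.
Fat = 582.8813 ÷ 9 kcal/g = 64.7646 g.

65 g/day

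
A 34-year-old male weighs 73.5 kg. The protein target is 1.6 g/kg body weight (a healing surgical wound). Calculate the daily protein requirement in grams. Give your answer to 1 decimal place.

Protein = 1.6 g/kg × 73.5 kg = 117.6 g/day.

117.6 g/day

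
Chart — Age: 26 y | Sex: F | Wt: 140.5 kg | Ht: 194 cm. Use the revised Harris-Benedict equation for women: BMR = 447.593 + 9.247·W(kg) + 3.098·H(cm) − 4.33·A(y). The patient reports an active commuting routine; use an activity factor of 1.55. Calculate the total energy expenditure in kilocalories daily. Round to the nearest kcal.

3465 kilocalories daily

Harris-Benedict: BMR = 447.593 + 9.247(140.5) + 3.098(194) − 4.33(26) = 2235.2285 kcal/day.
TEE = BMR × activity factor = 2235.2285 × 1.55 = 3464.6042 kcal/day.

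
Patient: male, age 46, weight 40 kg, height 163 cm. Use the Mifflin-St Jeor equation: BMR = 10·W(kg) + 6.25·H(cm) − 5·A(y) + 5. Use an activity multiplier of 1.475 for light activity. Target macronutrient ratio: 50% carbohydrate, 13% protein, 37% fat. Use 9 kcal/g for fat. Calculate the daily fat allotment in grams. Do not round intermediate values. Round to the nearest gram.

Mifflin-St Jeor (male): BMR = 10(40) + 6.25(163) − 5(46) + 5 = 400 + 1018.75 − 230 + 5 = 1193.75 kcal/day.
TEE = 1193.75 × 1.475 = 1760.7813 kcal/day.
Fat energy = 37% × 1760.7813 = 651.4891 kcal.
Fat = 651.4891 ÷ 9 kcal/g = 72.3877 g.

72 g/day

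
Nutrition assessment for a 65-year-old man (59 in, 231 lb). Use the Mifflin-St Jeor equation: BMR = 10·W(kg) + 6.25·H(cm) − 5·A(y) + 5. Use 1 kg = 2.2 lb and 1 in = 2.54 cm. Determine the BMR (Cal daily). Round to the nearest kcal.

1667 Cal daily

Convert to metric: weight = 231 ÷ 2.2 = 105 kg; height = 59 × 2.54 = 149.86 cm.
Mifflin-St Jeor (male): BMR = 10(105) + 6.25(149.86) − 5(65) + 5 = 1050 + 936.625 − 325 + 5 = 1666.625 kcal/day.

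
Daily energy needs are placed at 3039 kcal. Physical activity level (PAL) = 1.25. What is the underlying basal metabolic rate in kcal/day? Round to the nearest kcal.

2431 kcal/day

BMR = TEE ÷ activity factor = 3039 ÷ 1.25 = 2431.2 kcal/day.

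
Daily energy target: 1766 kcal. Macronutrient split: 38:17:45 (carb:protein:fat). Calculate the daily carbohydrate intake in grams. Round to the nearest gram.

168 g/day

Carbohydrate energy = 38% × 1766 = 671.08 kcal.
At 4 kcal/g: 671.08 ÷ 4 = 167.77 g.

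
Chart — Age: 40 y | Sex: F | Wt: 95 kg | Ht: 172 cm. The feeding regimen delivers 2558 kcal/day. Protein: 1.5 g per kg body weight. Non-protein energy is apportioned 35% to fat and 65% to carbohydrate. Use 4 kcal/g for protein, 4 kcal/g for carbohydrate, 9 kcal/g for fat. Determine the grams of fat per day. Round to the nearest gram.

Protein = 1.5 × 95 = 142.5 g → 142.5 × 4 = 570 kcal.
Non-protein calories = 2558 − 570 = 1988 kcal.
Fat: 35% × 1988 = 695.8 kcal; carbohydrate: 1292.2 kcal.
Fat: 695.8 kcal ÷ 9 kcal/g = 77.3111 g.

77 g/day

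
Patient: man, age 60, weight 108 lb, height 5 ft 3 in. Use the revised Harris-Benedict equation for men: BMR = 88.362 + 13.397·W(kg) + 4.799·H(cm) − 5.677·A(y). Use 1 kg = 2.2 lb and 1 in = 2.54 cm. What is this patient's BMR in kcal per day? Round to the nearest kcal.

1173 kcal per day

Convert to metric: weight = 108 ÷ 2.2 = 49.0909 kg; height = (5×12 + 3) × 2.54 = 63 × 2.54 = 160.02 cm.
Harris-Benedict: BMR = 88.362 + 13.397(49.0909) + 4.799(160.02) − 5.677(60) = 1173.3489 kcal/day.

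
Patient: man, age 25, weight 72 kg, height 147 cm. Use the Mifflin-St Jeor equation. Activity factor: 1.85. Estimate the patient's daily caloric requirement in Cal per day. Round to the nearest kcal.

Mifflin-St Jeor (male): BMR = 10(72) + 6.25(147) − 5(25) + 5 = 720 + 918.75 − 125 + 5 = 1518.75 kcal/day.
TEE = BMR × activity factor = 1518.75 × 1.85 = 2809.6875 kcal/day.

2810 Cal per day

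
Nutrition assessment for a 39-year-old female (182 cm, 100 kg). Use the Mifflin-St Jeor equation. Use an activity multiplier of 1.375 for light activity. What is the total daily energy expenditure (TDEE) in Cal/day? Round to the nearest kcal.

2450 Cal/day

Mifflin-St Jeor (female): BMR = 10(100) + 6.25(182) − 5(39) − 161 = 1000 + 1137.5 − 195 − 161 = 1781.5 kcal/day.
TEE = BMR × activity factor = 1781.5 × 1.375 = 2449.5625 kcal/day.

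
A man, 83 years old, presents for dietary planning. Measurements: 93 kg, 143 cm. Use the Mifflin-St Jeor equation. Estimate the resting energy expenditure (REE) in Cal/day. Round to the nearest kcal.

Mifflin-St Jeor (male): BMR = 10(93) + 6.25(143) − 5(83) + 5 = 930 + 893.75 − 415 + 5 = 1413.75 kcal/day.

1414 Cal/day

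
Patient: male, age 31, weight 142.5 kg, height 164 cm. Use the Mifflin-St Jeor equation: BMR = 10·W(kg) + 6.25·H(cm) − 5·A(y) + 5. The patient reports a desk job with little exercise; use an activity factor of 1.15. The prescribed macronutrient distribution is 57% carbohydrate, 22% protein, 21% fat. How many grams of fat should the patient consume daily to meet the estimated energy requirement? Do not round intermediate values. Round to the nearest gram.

Mifflin-St Jeor (male): BMR = 10(142.5) + 6.25(164) − 5(31) + 5 = 1425 + 1025 − 155 + 5 = 2300 kcal/day.
TEE = 2300 × 1.15 = 2645 kcal/day.
Fat energy = 21% × 2645 = 555.45 kcal.
Fat = 555.45 ÷ 9 kcal/g = 61.7167 g.

62 g/day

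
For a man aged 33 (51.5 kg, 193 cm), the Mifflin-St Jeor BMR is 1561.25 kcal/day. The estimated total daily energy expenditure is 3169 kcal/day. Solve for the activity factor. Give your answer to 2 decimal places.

Activity factor = TEE ÷ BMR = 3169 ÷ 1561.25 = 2.03.

2.03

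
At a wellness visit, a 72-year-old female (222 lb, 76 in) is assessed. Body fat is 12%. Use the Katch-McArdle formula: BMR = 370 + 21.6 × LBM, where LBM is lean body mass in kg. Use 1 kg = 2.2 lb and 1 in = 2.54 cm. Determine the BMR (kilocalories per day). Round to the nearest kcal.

Convert to metric: weight = 222 ÷ 2.2 = 100.9091 kg; height = 76 × 2.54 = 193.04 cm.
LBM = 100.9091 × (1 − 0.12) = 88.8 kg. Katch-McArdle: BMR = 370 + 21.6 × 88.8 = 2288.08 kcal/day.

2288 kilocalories per day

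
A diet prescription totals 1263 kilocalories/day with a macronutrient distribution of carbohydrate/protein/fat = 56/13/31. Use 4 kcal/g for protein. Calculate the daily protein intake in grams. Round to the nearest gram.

41 g/day

Protein energy = 13% × 1263 = 164.19 kcal.
At 4 kcal/g: 164.19 ÷ 4 = 41.0475 g.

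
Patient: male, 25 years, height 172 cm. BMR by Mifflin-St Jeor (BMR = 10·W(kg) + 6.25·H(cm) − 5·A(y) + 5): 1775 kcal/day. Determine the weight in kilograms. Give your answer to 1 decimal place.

1775 = 10·W + 6.25(172) − 5(25) + 5
10·W = 1775 − 955 = 820, so W = 82 kg.

82.0 kg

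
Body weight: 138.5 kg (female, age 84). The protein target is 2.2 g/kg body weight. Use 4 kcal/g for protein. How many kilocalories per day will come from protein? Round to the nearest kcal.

1219 kcal/day

Protein = 2.2 g/kg × 138.5 kg = 304.7 g/day.
Protein energy = 304.7 g × 4 kcal/g = 1218.8 kcal/day.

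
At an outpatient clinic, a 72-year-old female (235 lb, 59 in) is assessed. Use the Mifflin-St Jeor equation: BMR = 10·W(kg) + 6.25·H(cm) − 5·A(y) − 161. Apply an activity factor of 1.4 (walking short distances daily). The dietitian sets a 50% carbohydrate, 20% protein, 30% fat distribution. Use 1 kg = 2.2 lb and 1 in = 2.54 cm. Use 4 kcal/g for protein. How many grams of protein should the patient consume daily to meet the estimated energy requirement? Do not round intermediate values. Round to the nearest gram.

Convert to metric: weight = 235 ÷ 2.2 = 106.8182 kg; height = 59 × 2.54 = 149.86 cm.
Mifflin-St Jeor (female): BMR = 10(106.8182) + 6.25(149.86) − 5(72) − 161 = 1068.1818 + 936.625 − 360 − 161 = 1483.8068 kcal/day.
TEE = 1483.8068 × 1.4 = 2077.3295 kcal/day.
Protein energy = 20% × 2077.3295 = 415.4659 kcal.
Protein = 415.4659 ÷ 4 kcal/g = 103.8665 g.

104 g/day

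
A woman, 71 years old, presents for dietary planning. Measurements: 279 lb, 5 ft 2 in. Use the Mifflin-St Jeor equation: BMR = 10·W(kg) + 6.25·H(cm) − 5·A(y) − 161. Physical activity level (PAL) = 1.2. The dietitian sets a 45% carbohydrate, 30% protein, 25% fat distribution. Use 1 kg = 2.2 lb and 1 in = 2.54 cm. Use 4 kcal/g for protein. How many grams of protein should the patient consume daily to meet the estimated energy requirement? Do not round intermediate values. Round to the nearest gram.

156 g/day

Convert to metric: weight = 279 ÷ 2.2 = 126.8182 kg; height = (5×12 + 2) × 2.54 = 62 × 2.54 = 157.48 cm.
Mifflin-St Jeor (female): BMR = 10(126.8182) + 6.25(157.48) − 5(71) − 161 = 1268.1818 + 984.25 − 355 − 161 = 1736.4318 kcal/day.
TEE = 1736.4318 × 1.2 = 2083.7182 kcal/day.
Protein energy = 30% × 2083.7182 = 625.1155 kcal.
Protein = 625.1155 ÷ 4 kcal/g = 156.2789 g.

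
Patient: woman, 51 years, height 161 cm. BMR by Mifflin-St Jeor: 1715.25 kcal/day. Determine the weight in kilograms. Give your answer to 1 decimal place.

1715.25 = 10·W + 6.25(161) − 5(51) − 161
10·W = 1715.25 − 590.25 = 1125, so W = 112.5 kg.

112.5 kg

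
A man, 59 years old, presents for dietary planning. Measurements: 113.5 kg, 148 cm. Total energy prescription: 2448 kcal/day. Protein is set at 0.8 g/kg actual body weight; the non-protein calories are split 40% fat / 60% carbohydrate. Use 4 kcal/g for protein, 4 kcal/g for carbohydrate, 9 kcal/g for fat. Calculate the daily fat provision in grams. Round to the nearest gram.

93 g/day

Protein = 0.8 × 113.5 = 90.8 g → 90.8 × 4 = 363.2 kcal.
Non-protein calories = 2448 − 363.2 = 2084.8 kcal.
Fat: 40% × 2084.8 = 833.92 kcal; carbohydrate: 1250.88 kcal.
Fat: 833.92 kcal ÷ 9 kcal/g = 92.6578 g.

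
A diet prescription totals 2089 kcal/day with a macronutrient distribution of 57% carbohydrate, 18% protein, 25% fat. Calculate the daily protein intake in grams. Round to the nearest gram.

94 g/day

Protein energy = 18% × 2089 = 376.02 kcal.
At 4 kcal/g: 376.02 ÷ 4 = 94.005 g.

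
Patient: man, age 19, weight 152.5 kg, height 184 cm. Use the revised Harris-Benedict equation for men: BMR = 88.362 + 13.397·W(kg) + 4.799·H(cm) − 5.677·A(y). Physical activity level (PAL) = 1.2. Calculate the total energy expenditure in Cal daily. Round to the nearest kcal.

Harris-Benedict: BMR = 88.362 + 13.397(152.5) + 4.799(184) − 5.677(19) = 2906.5575 kcal/day.
TEE = BMR × activity factor = 2906.5575 × 1.2 = 3487.869 kcal/day.

3488 Cal daily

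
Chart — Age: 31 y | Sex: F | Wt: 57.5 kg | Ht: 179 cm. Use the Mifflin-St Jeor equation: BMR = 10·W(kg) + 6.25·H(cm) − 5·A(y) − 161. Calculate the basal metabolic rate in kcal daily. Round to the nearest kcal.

Mifflin-St Jeor (female): BMR = 10(57.5) + 6.25(179) − 5(31) − 161 = 575 + 1118.75 − 155 − 161 = 1377.75 kcal/day.

1378 kcal daily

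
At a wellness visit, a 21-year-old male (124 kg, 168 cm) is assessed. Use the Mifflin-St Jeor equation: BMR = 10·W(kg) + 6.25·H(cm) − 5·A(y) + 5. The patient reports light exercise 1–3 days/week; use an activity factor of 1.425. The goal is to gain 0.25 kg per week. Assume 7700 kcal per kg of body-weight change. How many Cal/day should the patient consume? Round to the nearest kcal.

3396 Cal/day

Mifflin-St Jeor (male): BMR = 10(124) + 6.25(168) − 5(21) + 5 = 1240 + 1050 − 105 + 5 = 2190 kcal/day.
TEE = 2190 × 1.425 = 3120.75 kcal/day.
Required daily surplus = 0.25 × 7700 ÷ 7 = 275 kcal/day.
Target intake = 3120.75 + 275 = 3395.75 kcal/day.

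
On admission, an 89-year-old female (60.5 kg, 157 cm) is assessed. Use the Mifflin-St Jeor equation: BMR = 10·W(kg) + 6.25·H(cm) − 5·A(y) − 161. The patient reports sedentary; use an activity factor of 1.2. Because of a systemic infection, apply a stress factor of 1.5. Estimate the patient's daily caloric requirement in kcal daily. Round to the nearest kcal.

Mifflin-St Jeor (female): BMR = 10(60.5) + 6.25(157) − 5(89) − 161 = 605 + 981.25 − 445 − 161 = 980.25 kcal/day.
TEE = BMR × activity factor = 980.25 × 1.2 = 1176.3 kcal/day.
Apply stress factor: 1176.3 × 1.5 = 1764.45 kcal/day.

1764 kcal daily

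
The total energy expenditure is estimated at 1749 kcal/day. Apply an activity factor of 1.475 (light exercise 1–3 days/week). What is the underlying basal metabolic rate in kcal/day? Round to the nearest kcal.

BMR = TEE ÷ activity factor = 1749 ÷ 1.475 = 1185.7627 kcal/day.

1186 kcal/day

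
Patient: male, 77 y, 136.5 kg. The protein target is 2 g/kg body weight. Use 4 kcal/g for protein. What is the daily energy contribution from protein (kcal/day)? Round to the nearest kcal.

1092 kcal/day

Protein = 2 g/kg × 136.5 kg = 273 g/day.
Protein energy = 273 g × 4 kcal/g = 1092 kcal/day.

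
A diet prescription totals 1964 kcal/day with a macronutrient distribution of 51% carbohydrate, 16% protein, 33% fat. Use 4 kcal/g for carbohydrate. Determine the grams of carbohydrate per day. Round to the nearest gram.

Carbohydrate energy = 51% × 1964 = 1001.64 kcal.
At 4 kcal/g: 1001.64 ÷ 4 = 250.41 g.

250 g/day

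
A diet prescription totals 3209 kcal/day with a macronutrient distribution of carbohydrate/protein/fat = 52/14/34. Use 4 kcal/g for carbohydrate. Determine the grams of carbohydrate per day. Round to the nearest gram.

417 g/day

Carbohydrate energy = 52% × 3209 = 1668.68 kcal.
At 4 kcal/g: 1668.68 ÷ 4 = 417.17 g.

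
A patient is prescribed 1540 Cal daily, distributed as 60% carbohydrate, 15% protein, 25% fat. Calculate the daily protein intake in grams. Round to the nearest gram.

Protein energy = 15% × 1540 = 231 kcal.
At 4 kcal/g: 231 ÷ 4 = 57.75 g.

58 g/day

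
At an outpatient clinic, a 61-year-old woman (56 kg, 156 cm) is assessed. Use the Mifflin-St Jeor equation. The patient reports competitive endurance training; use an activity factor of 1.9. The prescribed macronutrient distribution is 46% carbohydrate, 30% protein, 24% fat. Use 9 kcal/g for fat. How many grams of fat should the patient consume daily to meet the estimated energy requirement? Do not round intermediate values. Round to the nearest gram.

Mifflin-St Jeor (female): BMR = 10(56) + 6.25(156) − 5(61) − 161 = 560 + 975 − 305 − 161 = 1069 kcal/day.
TEE = 1069 × 1.9 = 2031.1 kcal/day.
Fat energy = 24% × 2031.1 = 487.464 kcal.
Fat = 487.464 ÷ 9 kcal/g = 54.1627 g.

54 g/day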